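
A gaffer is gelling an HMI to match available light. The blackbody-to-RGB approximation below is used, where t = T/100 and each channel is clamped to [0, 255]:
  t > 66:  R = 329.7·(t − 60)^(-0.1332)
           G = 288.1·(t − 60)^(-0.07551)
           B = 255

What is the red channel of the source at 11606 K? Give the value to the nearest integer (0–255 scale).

193

t = 11606/100 = 116.06; the t > 66 branch applies.
R = 329.7·(116.06 − 60)^(-0.1332) = 329.7·56.06^(-0.1332) = 329.7·0.58490 = 192.841.
Rounded: 193.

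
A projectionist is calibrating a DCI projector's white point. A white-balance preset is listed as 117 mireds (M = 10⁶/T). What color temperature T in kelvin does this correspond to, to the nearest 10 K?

T = 10⁶ / 117 = 8547.01 K → 8550 K.

8550 K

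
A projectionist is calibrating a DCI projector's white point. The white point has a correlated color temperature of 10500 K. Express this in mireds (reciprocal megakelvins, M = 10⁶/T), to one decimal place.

M = 10⁶ / 10500 = 95.238 → 95.2 mireds.

95.2 mireds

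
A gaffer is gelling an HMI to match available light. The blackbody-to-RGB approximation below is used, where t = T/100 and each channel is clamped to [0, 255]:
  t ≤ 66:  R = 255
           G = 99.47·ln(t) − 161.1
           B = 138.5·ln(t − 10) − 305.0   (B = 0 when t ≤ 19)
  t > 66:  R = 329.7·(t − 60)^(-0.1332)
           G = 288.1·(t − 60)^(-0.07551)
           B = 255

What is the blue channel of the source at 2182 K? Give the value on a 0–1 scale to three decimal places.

t = 2182/100 = 21.82; the t ≤ 66 branch applies.
B = 138.5·ln(21.82 − 10) − 305.0 = 138.5·ln 11.82 − 305.0 = 138.5·2.4698 − 305.0 = 37.066.
On a 0–1 scale: 37.066/255 = 0.1454 → 0.145.

0.145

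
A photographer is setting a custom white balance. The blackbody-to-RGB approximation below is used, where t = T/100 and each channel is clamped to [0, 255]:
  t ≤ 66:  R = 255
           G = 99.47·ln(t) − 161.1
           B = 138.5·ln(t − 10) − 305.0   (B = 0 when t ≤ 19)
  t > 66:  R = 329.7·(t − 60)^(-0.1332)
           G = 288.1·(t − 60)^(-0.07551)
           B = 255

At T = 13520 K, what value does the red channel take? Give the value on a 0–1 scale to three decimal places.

0.727

t = 13520/100 = 135.2; the t > 66 branch applies.
R = 329.7·(135.2 − 60)^(-0.1332) = 329.7·75.2^(-0.1332) = 329.7·0.56246 = 185.441.
On a 0–1 scale: 185.441/255 = 0.7272 → 0.727.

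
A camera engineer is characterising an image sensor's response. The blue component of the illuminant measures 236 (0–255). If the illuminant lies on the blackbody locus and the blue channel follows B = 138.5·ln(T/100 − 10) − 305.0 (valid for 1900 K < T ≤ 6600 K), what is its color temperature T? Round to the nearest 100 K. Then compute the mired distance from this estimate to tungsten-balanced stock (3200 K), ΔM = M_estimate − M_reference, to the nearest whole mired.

-146 mireds

ln(t − 10) = (236 + 305.0) / 138.5 = 3.9061.
t − 10 = e^3.9061 = 49.707, so t = 59.707.
T = 100·t = 5971 K → 6000 K to the nearest 100 K.
M_estimate = 10⁶/6000 = 166.67; M_reference = 10⁶/3200 = 312.50.
ΔM = 166.67 − 312.50 = -145.83 → -146 mireds.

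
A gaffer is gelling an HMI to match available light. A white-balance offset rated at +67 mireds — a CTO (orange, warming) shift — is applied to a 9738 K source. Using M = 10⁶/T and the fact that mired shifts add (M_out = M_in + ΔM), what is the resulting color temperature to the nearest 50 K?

5900 K

M_in = 10⁶/9738 = 102.69 mireds.
M_out = 102.69 + (+67) = 169.69 mireds.
T_out = 10⁶/169.69 = 5893.1 K → 5900 K.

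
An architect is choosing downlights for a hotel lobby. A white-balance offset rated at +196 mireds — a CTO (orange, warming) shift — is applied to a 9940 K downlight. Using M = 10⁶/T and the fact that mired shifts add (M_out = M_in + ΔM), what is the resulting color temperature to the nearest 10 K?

3370 K

M_in = 10⁶/9940 = 100.60 mireds.
M_out = 100.60 + (+196) = 296.60 mireds.
T_out = 10⁶/296.60 = 3371.5 K → 3370 K.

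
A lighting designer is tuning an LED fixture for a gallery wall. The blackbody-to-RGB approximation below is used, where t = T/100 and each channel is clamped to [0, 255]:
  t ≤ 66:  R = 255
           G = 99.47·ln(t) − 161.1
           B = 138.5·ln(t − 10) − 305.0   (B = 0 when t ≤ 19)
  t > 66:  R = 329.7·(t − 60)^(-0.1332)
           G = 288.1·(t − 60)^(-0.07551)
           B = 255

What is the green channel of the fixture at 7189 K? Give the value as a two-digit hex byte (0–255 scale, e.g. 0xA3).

t = 7189/100 = 71.89; the t > 66 branch applies.
G = 288.1·(71.89 − 60)^(-0.07551) = 288.1·11.89^(-0.07551) = 288.1·0.82949 = 238.977.
Rounded: 239; in hex, 0xEF.

0xEF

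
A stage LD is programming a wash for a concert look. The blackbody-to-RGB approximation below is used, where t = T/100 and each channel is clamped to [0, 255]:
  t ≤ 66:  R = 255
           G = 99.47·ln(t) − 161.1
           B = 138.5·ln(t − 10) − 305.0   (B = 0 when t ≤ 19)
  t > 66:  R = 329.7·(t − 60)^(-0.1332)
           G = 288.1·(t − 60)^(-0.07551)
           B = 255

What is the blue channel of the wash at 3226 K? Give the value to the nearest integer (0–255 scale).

125

t = 3226/100 = 32.26; the t ≤ 66 branch applies.
B = 138.5·ln(32.26 − 10) − 305.0 = 138.5·ln 22.26 − 305.0 = 138.5·3.1028 − 305.0 = 124.737.
Rounded: 125.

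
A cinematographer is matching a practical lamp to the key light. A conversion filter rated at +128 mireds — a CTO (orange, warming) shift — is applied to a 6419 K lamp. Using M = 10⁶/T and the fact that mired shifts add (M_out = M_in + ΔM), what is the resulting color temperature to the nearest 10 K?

M_in = 10⁶/6419 = 155.79 mireds.
M_out = 155.79 + (+128) = 283.79 mireds.
T_out = 10⁶/283.79 = 3523.8 K → 3520 K.

3520 K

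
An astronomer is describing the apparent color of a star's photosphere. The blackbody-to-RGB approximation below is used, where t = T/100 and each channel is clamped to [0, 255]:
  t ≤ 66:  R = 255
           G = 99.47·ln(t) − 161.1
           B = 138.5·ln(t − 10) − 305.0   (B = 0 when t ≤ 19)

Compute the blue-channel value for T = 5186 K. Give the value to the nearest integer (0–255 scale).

212

t = 5186/100 = 51.86; the t ≤ 66 branch applies.
B = 138.5·ln(51.86 − 10) − 305.0 = 138.5·ln 41.86 − 305.0 = 138.5·3.7343 − 305.0 = 212.205.
Rounded: 212.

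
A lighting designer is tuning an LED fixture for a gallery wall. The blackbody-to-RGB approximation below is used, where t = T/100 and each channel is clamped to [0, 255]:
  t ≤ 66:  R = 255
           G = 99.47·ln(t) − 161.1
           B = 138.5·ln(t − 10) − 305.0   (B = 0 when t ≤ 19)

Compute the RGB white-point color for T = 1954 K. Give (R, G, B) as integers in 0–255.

(255, 135, 7)

t = 1954/100 = 19.54; the t ≤ 66 branch applies.
R = 255 by definition for t ≤ 66.
G = 99.47·ln 19.54 − 161.1 = 99.47·2.9725 − 161.1 = 134.571.
B = 138.5·ln(19.54 − 10) − 305.0 = 138.5·ln 9.54 − 305.0 = 138.5·2.2555 − 305.0 = 7.386.
Rounded: (255, 135, 7).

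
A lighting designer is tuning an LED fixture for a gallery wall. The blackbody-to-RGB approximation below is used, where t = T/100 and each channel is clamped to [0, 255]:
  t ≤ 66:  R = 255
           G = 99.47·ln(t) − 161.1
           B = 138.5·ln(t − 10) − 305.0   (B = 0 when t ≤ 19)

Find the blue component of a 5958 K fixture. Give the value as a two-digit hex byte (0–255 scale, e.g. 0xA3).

0xEC

t = 5958/100 = 59.58; the t ≤ 66 branch applies.
B = 138.5·ln(59.58 − 10) − 305.0 = 138.5·ln 49.58 − 305.0 = 138.5·3.9036 − 305.0 = 235.647.
Rounded: 236; in hex, 0xEC.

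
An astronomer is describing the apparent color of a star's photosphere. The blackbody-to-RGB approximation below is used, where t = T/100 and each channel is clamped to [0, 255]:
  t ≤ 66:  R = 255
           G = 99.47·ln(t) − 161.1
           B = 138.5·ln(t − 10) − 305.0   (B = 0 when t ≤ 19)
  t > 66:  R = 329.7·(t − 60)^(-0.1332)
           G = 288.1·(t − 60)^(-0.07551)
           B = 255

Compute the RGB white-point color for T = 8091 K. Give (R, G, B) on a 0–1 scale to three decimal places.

t = 8091/100 = 80.91; the t > 66 branch applies.
R = 329.7·(80.91 − 60)^(-0.1332) = 329.7·20.91^(-0.1332) = 329.7·0.66700 = 219.911.
G = 288.1·(80.91 − 60)^(-0.07551) = 288.1·20.91^(-0.07551) = 288.1·0.79488 = 229.004.
B = 255 by definition for t > 66.
Dividing each by 255: (0.8624, 0.8981, 1.0000) → (0.862, 0.898, 1.000).

(0.862, 0.898, 1.000)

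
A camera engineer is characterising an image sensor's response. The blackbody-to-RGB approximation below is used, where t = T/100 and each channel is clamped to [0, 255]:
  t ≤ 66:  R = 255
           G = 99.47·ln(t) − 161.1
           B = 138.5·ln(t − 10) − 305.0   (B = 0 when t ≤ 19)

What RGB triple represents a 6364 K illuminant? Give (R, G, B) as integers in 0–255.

(255, 252, 247)

t = 6364/100 = 63.64; the t ≤ 66 branch applies.
R = 255 by definition for t ≤ 66.
G = 99.47·ln 63.64 − 161.1 = 99.47·4.1532 − 161.1 = 252.023.
B = 138.5·ln(63.64 − 10) − 305.0 = 138.5·ln 53.64 − 305.0 = 138.5·3.9823 − 305.0 = 246.548.
Rounded: (255, 252, 247).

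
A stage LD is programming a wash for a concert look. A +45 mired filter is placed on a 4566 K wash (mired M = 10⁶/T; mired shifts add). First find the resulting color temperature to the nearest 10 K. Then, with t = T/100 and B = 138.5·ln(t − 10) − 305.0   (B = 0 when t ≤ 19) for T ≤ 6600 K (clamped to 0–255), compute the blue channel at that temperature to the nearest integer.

M_in = 10⁶/4566 = 219.01; M_out = 219.01 + (+45) = 264.01.
T_out = 10⁶/264.01 = 3787.7 K → 3790 K; t = 37.9.
B = 138.5·ln(37.9 − 10) − 305.0 = 138.5·ln 27.9 − 305.0 = 138.5·3.3286 − 305.0 = 156.015.
Rounded: 156.

156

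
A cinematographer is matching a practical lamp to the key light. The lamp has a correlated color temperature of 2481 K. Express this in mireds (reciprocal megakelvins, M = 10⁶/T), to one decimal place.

M = 10⁶ / 2481 = 403.063 → 403.1 mireds.

403.1 mireds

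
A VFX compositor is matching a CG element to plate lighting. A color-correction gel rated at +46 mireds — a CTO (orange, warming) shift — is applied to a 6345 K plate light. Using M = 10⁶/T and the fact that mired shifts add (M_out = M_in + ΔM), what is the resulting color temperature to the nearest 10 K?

M_in = 10⁶/6345 = 157.60 mireds.
M_out = 157.60 + (+46) = 203.60 mireds.
T_out = 10⁶/203.60 = 4911.5 K → 4910 K.

4910 K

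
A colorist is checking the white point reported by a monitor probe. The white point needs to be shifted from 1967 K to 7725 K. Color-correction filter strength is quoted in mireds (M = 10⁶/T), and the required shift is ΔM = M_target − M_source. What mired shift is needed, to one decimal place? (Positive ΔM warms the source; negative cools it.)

M_source = 10⁶/1967 = 508.388; M_target = 10⁶/7725 = 129.450.
ΔM = 129.450 − 508.388 = -378.939 → -378.9 mireds, a cooling shift.

-378.9 mireds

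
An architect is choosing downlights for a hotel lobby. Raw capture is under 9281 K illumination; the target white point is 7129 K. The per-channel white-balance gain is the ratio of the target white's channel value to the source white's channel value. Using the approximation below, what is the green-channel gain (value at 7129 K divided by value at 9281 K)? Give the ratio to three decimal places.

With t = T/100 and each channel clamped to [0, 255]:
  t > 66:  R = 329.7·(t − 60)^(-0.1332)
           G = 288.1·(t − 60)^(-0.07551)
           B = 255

At 9281 K (t = 92.81):
  G = 288.1·(92.81 − 60)^(-0.07551) = 288.1·32.81^(-0.07551) = 288.1·0.76829 = 221.345.
At 7129 K (t = 71.29):
  G = 288.1·(71.29 − 60)^(-0.07551) = 288.1·11.29^(-0.07551) = 288.1·0.83274 = 239.913.
Gain = 239.913 / 221.345 = 1.0839 → 1.084.

1.084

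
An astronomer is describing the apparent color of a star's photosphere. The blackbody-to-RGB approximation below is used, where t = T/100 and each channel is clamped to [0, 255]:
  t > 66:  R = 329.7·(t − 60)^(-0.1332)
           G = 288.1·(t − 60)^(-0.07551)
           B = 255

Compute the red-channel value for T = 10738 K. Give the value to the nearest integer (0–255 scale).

t = 10738/100 = 107.38; the t > 66 branch applies.
R = 329.7·(107.38 − 60)^(-0.1332) = 329.7·47.38^(-0.1332) = 329.7·0.59815 = 197.210.
Rounded: 197.

197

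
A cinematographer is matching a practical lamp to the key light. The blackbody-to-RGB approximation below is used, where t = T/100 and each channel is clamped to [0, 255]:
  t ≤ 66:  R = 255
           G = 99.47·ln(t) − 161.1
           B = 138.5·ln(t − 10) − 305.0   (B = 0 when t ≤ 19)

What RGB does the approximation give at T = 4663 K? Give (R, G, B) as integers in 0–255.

(255, 221, 194)

t = 4663/100 = 46.63; the t ≤ 66 branch applies.
R = 255 by definition for t ≤ 66.
G = 99.47·ln 46.63 − 161.1 = 99.47·3.8422 − 161.1 = 221.088.
B = 138.5·ln(46.63 − 10) − 305.0 = 138.5·ln 36.63 − 305.0 = 138.5·3.6009 − 305.0 = 193.720.
Rounded: (255, 221, 194).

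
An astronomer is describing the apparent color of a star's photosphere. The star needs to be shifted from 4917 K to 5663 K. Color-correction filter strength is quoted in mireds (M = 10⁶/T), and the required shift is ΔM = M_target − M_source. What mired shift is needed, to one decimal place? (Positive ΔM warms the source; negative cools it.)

-26.8 mireds

M_source = 10⁶/4917 = 203.376; M_target = 10⁶/5663 = 176.585.
ΔM = 176.585 − 203.376 = -26.791 → -26.8 mireds, a cooling shift.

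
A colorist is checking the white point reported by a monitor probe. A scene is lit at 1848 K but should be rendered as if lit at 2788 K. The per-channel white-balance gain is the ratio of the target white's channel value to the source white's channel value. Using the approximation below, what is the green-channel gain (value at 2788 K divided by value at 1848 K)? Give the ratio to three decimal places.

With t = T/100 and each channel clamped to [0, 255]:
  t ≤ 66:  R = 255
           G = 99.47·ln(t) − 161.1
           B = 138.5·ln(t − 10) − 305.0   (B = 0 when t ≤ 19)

At 1848 K (t = 18.48):
  G = 99.47·ln 18.48 − 161.1 = 99.47·2.9167 − 161.1 = 129.023.
At 2788 K (t = 27.88):
  G = 99.47·ln 27.88 − 161.1 = 99.47·3.3279 − 161.1 = 169.927.
Gain = 169.927 / 129.023 = 1.3170 → 1.317.

1.317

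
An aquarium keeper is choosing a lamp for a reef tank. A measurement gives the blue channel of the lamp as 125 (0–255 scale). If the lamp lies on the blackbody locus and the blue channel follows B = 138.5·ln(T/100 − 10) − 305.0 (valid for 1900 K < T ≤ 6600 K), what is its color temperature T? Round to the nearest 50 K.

ln(t − 10) = (125 + 305.0) / 138.5 = 3.1047.
t − 10 = e^3.1047 = 22.302, so t = 32.302.
T = 100·t = 3230 K → 3250 K to the nearest 50 K.

3250 K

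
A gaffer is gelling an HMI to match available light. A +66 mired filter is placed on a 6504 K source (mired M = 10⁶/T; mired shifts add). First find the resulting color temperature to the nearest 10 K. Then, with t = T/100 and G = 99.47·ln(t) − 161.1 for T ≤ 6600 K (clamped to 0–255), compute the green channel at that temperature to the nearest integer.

M_in = 10⁶/6504 = 153.75; M_out = 153.75 + (+66) = 219.75.
T_out = 10⁶/219.75 = 4550.6 K → 4550 K; t = 45.5.
G = 99.47·ln 45.5 − 161.1 = 99.47·3.8177 − 161.1 = 218.648.
Rounded: 219.

219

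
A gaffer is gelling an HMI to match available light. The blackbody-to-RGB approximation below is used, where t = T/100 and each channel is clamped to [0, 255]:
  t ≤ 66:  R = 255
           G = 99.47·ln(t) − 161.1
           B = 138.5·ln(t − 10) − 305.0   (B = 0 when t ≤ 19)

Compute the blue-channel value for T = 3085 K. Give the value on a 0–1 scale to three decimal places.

0.454

t = 3085/100 = 30.85; the t ≤ 66 branch applies.
B = 138.5·ln(30.85 − 10) − 305.0 = 138.5·ln 20.85 − 305.0 = 138.5·3.0374 − 305.0 = 115.674.
On a 0–1 scale: 115.674/255 = 0.4536 → 0.454.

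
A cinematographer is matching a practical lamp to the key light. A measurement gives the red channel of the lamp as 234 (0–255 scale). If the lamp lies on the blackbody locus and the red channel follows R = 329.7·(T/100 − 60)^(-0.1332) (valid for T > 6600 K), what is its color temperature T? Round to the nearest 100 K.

(t − 60)^(-0.1332) = 234/329.7 = 0.70974.
t − 60 = 0.70974^(1/-0.1332) = 0.70974^(-7.508) = 13.119, so t = 73.119.
T = 100·t = 7312 K → 7300 K to the nearest 100 K.

7300 K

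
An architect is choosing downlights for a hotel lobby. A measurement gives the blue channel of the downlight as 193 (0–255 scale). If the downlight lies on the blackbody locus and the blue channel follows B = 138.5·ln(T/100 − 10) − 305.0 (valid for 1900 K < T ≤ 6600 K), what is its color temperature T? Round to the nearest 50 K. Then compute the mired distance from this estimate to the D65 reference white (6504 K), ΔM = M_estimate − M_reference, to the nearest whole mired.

ln(t − 10) = (193 + 305.0) / 138.5 = 3.5957.
t − 10 = e^3.5957 = 36.440, so t = 46.440.
T = 100·t = 4644 K → 4650 K to the nearest 50 K.
M_estimate = 10⁶/4650 = 215.05; M_reference = 10⁶/6504 = 153.75.
ΔM = 215.05 − 153.75 = 61.30 → +61 mireds.

+61 mireds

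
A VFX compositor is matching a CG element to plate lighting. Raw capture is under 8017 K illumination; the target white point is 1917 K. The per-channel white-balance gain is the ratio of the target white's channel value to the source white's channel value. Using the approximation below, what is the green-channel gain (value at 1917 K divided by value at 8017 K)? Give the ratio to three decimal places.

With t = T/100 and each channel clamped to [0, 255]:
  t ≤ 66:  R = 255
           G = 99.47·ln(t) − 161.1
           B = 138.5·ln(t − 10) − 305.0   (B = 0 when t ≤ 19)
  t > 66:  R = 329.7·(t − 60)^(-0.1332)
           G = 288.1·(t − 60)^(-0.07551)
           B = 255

At 8017 K (t = 80.17):
  G = 288.1·(80.17 − 60)^(-0.07551) = 288.1·20.17^(-0.07551) = 288.1·0.79704 = 229.628.
At 1917 K (t = 19.17):
  G = 99.47·ln 19.17 − 161.1 = 99.47·2.9533 − 161.1 = 132.669.
Gain = 132.669 / 229.628 = 0.5778 → 0.578.

0.578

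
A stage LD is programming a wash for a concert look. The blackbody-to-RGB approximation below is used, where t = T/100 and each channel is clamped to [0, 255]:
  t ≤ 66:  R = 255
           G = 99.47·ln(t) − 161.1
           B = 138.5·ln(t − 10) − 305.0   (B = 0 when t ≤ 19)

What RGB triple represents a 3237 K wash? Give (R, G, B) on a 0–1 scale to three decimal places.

t = 3237/100 = 32.37; the t ≤ 66 branch applies.
R = 255 by definition for t ≤ 66.
G = 99.47·ln 32.37 − 161.1 = 99.47·3.4772 − 161.1 = 184.780.
B = 138.5·ln(32.37 − 10) − 305.0 = 138.5·ln 22.37 − 305.0 = 138.5·3.1077 − 305.0 = 125.419.
Dividing each by 255: (1.0000, 0.7246, 0.4918) → (1.000, 0.725, 0.492).

(1.000, 0.725, 0.492)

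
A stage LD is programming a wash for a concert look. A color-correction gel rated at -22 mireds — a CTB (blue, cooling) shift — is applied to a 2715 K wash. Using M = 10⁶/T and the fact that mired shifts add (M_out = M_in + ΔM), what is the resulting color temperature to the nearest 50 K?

2900 K

M_in = 10⁶/2715 = 368.32 mireds.
M_out = 368.32 + (-22) = 346.32 mireds.
T_out = 10⁶/346.32 = 2887.5 K → 2900 K.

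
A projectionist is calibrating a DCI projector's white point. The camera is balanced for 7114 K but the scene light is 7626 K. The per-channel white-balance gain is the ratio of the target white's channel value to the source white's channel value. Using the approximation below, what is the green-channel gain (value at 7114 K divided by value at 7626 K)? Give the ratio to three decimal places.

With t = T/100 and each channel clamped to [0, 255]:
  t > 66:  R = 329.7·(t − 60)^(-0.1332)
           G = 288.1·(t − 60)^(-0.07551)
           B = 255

1.029

At 7626 K (t = 76.26):
  G = 288.1·(76.26 − 60)^(-0.07551) = 288.1·16.26^(-0.07551) = 288.1·0.81012 = 233.395.
At 7114 K (t = 71.14):
  G = 288.1·(71.14 − 60)^(-0.07551) = 288.1·11.14^(-0.07551) = 288.1·0.83358 = 240.156.
Gain = 240.156 / 233.395 = 1.0290 → 1.029.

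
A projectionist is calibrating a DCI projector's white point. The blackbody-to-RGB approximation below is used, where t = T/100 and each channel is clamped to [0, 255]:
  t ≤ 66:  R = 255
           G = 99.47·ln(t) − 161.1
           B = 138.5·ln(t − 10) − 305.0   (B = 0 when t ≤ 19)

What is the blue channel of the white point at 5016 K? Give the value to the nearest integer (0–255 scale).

206

t = 5016/100 = 50.16; the t ≤ 66 branch applies.
B = 138.5·ln(50.16 − 10) − 305.0 = 138.5·ln 40.16 − 305.0 = 138.5·3.6929 − 305.0 = 206.463.
Rounded: 206.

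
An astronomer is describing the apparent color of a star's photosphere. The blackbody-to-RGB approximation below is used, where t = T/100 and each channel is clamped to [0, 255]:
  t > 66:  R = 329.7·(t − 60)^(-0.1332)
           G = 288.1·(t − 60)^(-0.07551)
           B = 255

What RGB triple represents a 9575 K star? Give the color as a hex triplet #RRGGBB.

t = 9575/100 = 95.75; the t > 66 branch applies.
R = 329.7·(95.75 − 60)^(-0.1332) = 329.7·35.75^(-0.1332) = 329.7·0.62102 = 204.749.
G = 288.1·(95.75 − 60)^(-0.07551) = 288.1·35.75^(-0.07551) = 288.1·0.76333 = 219.915.
B = 255 by definition for t > 66.
Rounded: (205, 220, 255).
In hex: #CDDCFF.

#CDDCFF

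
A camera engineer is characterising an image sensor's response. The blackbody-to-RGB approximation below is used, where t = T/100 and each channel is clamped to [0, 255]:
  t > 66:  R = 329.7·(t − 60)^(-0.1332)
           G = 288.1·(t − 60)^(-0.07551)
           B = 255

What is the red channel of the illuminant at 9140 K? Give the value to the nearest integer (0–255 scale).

t = 9140/100 = 91.4; the t > 66 branch applies.
R = 329.7·(91.4 − 60)^(-0.1332) = 329.7·31.4^(-0.1332) = 329.7·0.63184 = 208.319.
Rounded: 208.

208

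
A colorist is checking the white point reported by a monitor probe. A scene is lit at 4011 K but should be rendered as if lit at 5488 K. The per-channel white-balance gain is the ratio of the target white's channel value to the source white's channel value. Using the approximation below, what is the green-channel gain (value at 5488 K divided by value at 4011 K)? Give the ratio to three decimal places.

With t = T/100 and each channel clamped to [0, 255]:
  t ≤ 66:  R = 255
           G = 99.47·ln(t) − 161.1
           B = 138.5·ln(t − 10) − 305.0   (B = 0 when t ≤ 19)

1.151

At 4011 K (t = 40.11):
  G = 99.47·ln 40.11 − 161.1 = 99.47·3.6916 − 161.1 = 206.106.
At 5488 K (t = 54.88):
  G = 99.47·ln 54.88 − 161.1 = 99.47·4.0051 − 161.1 = 237.292.
Gain = 237.292 / 206.106 = 1.1513 → 1.151.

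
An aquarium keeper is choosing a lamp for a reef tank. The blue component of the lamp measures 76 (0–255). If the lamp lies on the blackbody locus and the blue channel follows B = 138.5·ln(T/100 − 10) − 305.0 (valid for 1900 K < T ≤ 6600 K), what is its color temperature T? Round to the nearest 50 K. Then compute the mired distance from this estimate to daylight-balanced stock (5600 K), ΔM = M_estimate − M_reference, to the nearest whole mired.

ln(t − 10) = (76 + 305.0) / 138.5 = 2.7509.
t − 10 = e^2.7509 = 15.657, so t = 25.657.
T = 100·t = 2566 K → 2550 K to the nearest 50 K.
M_estimate = 10⁶/2550 = 392.16; M_reference = 10⁶/5600 = 178.57.
ΔM = 392.16 − 178.57 = 213.59 → +214 mireds.

+214 mireds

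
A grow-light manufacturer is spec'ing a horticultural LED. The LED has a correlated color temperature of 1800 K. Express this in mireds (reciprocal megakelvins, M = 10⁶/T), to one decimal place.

M = 10⁶ / 1800 = 555.556 → 555.6 mireds.

555.6 mireds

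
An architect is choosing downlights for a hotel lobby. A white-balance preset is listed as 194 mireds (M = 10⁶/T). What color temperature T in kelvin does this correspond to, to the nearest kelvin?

T = 10⁶ / 194 = 5154.64 K → 5155 K.

5155 K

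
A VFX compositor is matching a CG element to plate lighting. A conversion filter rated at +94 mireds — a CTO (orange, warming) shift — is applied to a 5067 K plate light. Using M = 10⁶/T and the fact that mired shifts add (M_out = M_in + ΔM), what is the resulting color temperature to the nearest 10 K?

3430 K

M_in = 10⁶/5067 = 197.36 mireds.
M_out = 197.36 + (+94) = 291.36 mireds.
T_out = 10⁶/291.36 = 3432.2 K → 3430 K.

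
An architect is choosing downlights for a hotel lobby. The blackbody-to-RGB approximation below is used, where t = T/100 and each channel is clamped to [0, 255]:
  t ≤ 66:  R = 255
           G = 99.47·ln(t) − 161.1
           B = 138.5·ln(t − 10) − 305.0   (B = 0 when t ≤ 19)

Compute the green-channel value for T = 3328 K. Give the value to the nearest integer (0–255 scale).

t = 3328/100 = 33.28; the t ≤ 66 branch applies.
G = 99.47·ln 33.28 − 161.1 = 99.47·3.5050 − 161.1 = 187.538.
Rounded: 188.

188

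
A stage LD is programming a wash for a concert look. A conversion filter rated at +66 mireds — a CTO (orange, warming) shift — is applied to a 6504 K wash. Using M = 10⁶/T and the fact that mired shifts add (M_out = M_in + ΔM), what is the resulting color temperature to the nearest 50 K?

M_in = 10⁶/6504 = 153.75 mireds.
M_out = 153.75 + (+66) = 219.75 mireds.
T_out = 10⁶/219.75 = 4550.6 K → 4550 K.

4550 K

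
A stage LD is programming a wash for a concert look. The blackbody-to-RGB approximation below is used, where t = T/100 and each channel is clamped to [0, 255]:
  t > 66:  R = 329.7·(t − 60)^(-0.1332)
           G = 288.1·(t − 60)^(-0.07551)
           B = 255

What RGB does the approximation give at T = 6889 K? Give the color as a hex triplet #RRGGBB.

t = 6889/100 = 68.89; the t > 66 branch applies.
R = 329.7·(68.89 − 60)^(-0.1332) = 329.7·8.89^(-0.1332) = 329.7·0.74749 = 246.448.
G = 288.1·(68.89 − 60)^(-0.07551) = 288.1·8.89^(-0.07551) = 288.1·0.84791 = 244.282.
B = 255 by definition for t > 66.
Rounded: (246, 244, 255).
In hex: #F6F4FF.

#F6F4FF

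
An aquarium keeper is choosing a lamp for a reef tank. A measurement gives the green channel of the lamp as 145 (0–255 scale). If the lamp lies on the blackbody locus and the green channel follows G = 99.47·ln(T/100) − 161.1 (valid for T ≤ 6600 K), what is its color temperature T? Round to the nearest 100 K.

ln t = (145 + 161.1) / 99.47 = 3.0773.
t = e^3.0773 = 21.700.
T = 100·t = 2170 K → 2200 K to the nearest 100 K.

2200 K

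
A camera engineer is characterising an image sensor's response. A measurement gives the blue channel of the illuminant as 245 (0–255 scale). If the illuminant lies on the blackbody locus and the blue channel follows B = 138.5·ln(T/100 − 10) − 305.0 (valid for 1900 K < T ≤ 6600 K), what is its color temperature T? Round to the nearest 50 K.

ln(t − 10) = (245 + 305.0) / 138.5 = 3.9711.
t − 10 = e^3.9711 = 53.044, so t = 63.044.
T = 100·t = 6304 K → 6300 K to the nearest 50 K.

6300 K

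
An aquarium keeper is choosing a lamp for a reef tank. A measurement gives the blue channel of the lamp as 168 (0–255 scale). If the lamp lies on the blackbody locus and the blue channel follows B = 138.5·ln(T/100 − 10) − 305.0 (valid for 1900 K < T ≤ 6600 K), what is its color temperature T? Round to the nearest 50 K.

ln(t − 10) = (168 + 305.0) / 138.5 = 3.4152.
t − 10 = e^3.4152 = 30.422, so t = 40.422.
T = 100·t = 4042 K → 4050 K to the nearest 50 K.

4050 K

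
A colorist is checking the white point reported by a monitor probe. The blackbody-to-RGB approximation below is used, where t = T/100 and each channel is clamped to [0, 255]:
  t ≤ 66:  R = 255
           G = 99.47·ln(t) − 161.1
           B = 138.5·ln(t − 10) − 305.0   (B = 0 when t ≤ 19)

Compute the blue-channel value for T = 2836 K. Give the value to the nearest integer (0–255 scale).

98

t = 2836/100 = 28.36; the t ≤ 66 branch applies.
B = 138.5·ln(28.36 − 10) − 305.0 = 138.5·ln 18.36 − 305.0 = 138.5·2.9102 − 305.0 = 98.059.
Rounded: 98.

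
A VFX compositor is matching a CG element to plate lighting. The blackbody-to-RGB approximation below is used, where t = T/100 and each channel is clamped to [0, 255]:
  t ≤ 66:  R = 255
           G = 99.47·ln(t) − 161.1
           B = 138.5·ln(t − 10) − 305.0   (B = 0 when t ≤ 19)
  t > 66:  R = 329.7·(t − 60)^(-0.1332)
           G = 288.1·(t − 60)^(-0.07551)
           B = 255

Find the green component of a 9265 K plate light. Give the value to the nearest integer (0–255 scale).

221

t = 9265/100 = 92.65; the t > 66 branch applies.
G = 288.1·(92.65 − 60)^(-0.07551) = 288.1·32.65^(-0.07551) = 288.1·0.76858 = 221.427.
Rounded: 221.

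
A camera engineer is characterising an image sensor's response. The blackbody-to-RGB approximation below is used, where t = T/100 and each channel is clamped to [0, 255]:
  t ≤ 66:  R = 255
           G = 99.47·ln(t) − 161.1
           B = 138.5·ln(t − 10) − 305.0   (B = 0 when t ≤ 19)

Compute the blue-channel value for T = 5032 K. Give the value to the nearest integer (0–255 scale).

t = 5032/100 = 50.32; the t ≤ 66 branch applies.
B = 138.5·ln(50.32 − 10) − 305.0 = 138.5·ln 40.32 − 305.0 = 138.5·3.6968 − 305.0 = 207.013.
Rounded: 207.

207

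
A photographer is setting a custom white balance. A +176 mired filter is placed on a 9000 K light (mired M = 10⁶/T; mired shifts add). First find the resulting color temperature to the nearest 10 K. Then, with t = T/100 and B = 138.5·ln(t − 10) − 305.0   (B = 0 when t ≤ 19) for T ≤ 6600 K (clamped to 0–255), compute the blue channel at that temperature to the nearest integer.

M_in = 10⁶/9000 = 111.11; M_out = 111.11 + (+176) = 287.11.
T_out = 10⁶/287.11 = 3483.0 K → 3480 K; t = 34.8.
B = 138.5·ln(34.8 − 10) − 305.0 = 138.5·ln 24.8 − 305.0 = 138.5·3.2108 − 305.0 = 139.702.
Rounded: 140.

140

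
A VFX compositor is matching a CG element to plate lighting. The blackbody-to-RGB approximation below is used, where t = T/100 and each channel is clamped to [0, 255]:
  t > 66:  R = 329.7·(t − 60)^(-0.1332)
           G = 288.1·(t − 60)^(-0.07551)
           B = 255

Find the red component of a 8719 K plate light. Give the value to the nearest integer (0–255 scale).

t = 8719/100 = 87.19; the t > 66 branch applies.
R = 329.7·(87.19 − 60)^(-0.1332) = 329.7·27.19^(-0.1332) = 329.7·0.64408 = 212.352.
Rounded: 212.

212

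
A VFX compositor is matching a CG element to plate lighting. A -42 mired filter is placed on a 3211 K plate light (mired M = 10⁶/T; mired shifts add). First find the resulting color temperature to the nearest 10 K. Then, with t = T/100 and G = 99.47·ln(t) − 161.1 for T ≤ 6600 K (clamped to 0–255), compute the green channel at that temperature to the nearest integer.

198

M_in = 10⁶/3211 = 311.43; M_out = 311.43 + (-42) = 269.43.
T_out = 10⁶/269.43 = 3711.5 K → 3710 K; t = 37.1.
G = 99.47·ln 37.1 − 161.1 = 99.47·3.6136 − 161.1 = 198.346.
Rounded: 198.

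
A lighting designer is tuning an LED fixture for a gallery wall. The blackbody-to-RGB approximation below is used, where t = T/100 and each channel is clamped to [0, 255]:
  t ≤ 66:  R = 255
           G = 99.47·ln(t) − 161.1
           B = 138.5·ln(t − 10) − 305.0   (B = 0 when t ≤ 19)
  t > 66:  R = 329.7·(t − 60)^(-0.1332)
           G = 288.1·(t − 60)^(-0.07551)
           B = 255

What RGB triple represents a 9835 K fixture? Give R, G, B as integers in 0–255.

R=203, G=219, B=255

t = 9835/100 = 98.35; the t > 66 branch applies.
R = 329.7·(98.35 − 60)^(-0.1332) = 329.7·38.35^(-0.1332) = 329.7·0.61524 = 202.844.
G = 288.1·(98.35 − 60)^(-0.07551) = 288.1·38.35^(-0.07551) = 288.1·0.75929 = 218.753.
B = 255 by definition for t > 66.
Rounded: (203, 219, 255).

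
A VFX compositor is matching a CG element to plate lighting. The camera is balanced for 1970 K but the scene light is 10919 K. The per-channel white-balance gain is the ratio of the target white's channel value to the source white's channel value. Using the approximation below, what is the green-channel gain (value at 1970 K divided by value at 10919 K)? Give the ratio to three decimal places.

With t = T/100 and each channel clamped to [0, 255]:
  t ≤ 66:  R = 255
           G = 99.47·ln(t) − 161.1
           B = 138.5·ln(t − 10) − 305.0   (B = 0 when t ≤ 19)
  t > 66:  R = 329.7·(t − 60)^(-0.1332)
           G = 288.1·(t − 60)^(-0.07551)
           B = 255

0.631

At 10919 K (t = 109.19):
  G = 288.1·(109.19 − 60)^(-0.07551) = 288.1·49.19^(-0.07551) = 288.1·0.74515 = 214.679.
At 1970 K (t = 19.7):
  G = 99.47·ln 19.7 − 161.1 = 99.47·2.9806 − 161.1 = 135.382.
Gain = 135.382 / 214.679 = 0.6306 → 0.631.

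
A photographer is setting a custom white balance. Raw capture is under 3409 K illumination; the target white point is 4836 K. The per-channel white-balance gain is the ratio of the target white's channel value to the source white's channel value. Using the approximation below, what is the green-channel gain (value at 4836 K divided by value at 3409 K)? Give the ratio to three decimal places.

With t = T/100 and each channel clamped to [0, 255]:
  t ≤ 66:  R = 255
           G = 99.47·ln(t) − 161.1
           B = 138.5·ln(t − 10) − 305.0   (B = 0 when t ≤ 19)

At 3409 K (t = 34.09):
  G = 99.47·ln 34.09 − 161.1 = 99.47·3.5290 − 161.1 = 189.930.
At 4836 K (t = 48.36):
  G = 99.47·ln 48.36 − 161.1 = 99.47·3.8787 − 161.1 = 224.712.
Gain = 224.712 / 189.930 = 1.1831 → 1.183.

1.183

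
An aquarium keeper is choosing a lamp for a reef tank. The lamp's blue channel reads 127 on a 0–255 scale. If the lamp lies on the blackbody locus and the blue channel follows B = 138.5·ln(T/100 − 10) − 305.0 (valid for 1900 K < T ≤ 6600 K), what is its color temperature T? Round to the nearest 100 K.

ln(t − 10) = (127 + 305.0) / 138.5 = 3.1191.
t − 10 = e^3.1191 = 22.627, so t = 32.627.
T = 100·t = 3263 K → 3300 K to the nearest 100 K.

3300 K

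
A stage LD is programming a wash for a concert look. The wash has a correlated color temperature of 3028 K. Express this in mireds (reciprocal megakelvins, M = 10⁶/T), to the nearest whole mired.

M = 10⁶ / 3028 = 330.251 → 330 mireds.

330 mireds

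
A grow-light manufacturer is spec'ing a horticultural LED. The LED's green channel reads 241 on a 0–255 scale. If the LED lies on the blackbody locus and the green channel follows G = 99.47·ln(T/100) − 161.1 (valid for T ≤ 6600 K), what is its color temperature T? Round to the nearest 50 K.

ln t = (241 + 161.1) / 99.47 = 4.0424.
t = e^4.0424 = 56.964.
T = 100·t = 5696 K → 5700 K to the nearest 50 K.

5700 K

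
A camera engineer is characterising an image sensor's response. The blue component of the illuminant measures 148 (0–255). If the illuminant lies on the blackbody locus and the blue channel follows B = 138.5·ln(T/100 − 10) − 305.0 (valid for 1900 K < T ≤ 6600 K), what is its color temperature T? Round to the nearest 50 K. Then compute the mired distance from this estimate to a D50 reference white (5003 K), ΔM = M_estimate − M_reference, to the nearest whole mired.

+74 mireds

ln(t − 10) = (148 + 305.0) / 138.5 = 3.2708.
t − 10 = e^3.2708 = 26.331, so t = 36.331.
T = 100·t = 3633 K → 3650 K to the nearest 50 K.
M_estimate = 10⁶/3650 = 273.97; M_reference = 10⁶/5003 = 199.88.
ΔM = 273.97 − 199.88 = 74.09 → +74 mireds.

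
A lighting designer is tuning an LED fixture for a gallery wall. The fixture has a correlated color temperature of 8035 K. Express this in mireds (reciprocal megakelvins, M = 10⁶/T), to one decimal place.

M = 10⁶ / 8035 = 124.456 → 124.5 mireds.

124.5 mireds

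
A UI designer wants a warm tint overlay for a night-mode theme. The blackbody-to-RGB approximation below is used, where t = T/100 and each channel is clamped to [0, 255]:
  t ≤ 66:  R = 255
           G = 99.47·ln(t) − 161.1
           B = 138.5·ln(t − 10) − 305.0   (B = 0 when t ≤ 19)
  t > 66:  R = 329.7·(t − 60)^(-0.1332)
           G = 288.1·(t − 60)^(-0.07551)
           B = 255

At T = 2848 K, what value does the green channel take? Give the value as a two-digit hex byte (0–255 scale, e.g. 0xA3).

t = 2848/100 = 28.48; the t ≤ 66 branch applies.
G = 99.47·ln 28.48 − 161.1 = 99.47·3.3492 − 161.1 = 172.045.
Rounded: 172; in hex, 0xAC.

0xAC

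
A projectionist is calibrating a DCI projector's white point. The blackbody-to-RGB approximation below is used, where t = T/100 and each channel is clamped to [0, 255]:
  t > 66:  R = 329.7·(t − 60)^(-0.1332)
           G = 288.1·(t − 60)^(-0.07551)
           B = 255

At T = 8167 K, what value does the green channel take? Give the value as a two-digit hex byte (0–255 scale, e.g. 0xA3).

t = 8167/100 = 81.67; the t > 66 branch applies.
G = 288.1·(81.67 − 60)^(-0.07551) = 288.1·21.67^(-0.07551) = 288.1·0.79274 = 228.388.
Rounded: 228; in hex, 0xE4.

0xE4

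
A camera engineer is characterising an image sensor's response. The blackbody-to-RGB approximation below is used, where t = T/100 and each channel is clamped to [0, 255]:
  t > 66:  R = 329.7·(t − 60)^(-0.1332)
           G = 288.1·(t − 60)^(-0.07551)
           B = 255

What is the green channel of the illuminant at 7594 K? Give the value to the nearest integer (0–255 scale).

t = 7594/100 = 75.94; the t > 66 branch applies.
G = 288.1·(75.94 − 60)^(-0.07551) = 288.1·15.94^(-0.07551) = 288.1·0.81133 = 233.746.
Rounded: 234.

234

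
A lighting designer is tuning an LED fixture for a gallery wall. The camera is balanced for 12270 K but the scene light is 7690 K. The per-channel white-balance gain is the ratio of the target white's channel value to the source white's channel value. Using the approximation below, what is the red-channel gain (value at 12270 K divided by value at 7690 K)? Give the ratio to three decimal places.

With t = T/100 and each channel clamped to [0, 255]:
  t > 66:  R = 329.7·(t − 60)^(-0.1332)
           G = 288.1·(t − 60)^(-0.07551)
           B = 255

At 7690 K (t = 76.9):
  R = 329.7·(76.9 − 60)^(-0.1332) = 329.7·16.9^(-0.1332) = 329.7·0.68619 = 226.237.
At 12270 K (t = 122.7):
  R = 329.7·(122.7 − 60)^(-0.1332) = 329.7·62.7^(-0.1332) = 329.7·0.57624 = 189.987.
Gain = 189.987 / 226.237 = 0.8398 → 0.840.

0.840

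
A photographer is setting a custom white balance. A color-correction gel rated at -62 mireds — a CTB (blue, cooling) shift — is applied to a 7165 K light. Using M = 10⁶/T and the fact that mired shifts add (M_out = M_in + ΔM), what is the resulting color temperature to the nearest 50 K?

12900 K

M_in = 10⁶/7165 = 139.57 mireds.
M_out = 139.57 + (-62) = 77.57 mireds.
T_out = 10⁶/77.57 = 12892.0 K → 12900 K.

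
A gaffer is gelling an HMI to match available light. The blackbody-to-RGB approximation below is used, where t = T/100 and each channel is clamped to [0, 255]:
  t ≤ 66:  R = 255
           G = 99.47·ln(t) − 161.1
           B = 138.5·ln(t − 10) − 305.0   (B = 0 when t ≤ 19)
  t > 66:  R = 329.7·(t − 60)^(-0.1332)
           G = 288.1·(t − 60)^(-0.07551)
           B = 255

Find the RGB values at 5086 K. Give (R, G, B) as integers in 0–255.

(255, 230, 209)

t = 5086/100 = 50.86; the t ≤ 66 branch applies.
R = 255 by definition for t ≤ 66.
G = 99.47·ln 50.86 − 161.1 = 99.47·3.9291 − 161.1 = 229.725.
B = 138.5·ln(50.86 − 10) − 305.0 = 138.5·ln 40.86 − 305.0 = 138.5·3.7102 − 305.0 = 208.856.
Rounded: (255, 230, 209).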